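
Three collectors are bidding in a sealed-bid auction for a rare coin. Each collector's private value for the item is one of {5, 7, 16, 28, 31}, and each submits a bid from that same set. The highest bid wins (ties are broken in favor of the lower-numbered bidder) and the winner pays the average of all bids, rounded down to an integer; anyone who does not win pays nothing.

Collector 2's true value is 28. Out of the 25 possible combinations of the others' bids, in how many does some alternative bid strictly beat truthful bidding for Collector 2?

Others bid (5, 5): truth gives 16; bid 7 gives 23 > 16. Violating.
Others bid (5, 7): truth gives 15; bid 7 gives 22 > 15. Violating.
Others bid (5, 16): truth gives 12; bid 16 gives 16 > 12. Violating.
Others bid (5, 31): truth gives 0; bid 31 gives 6 > 0. Violating.
Others bid (5, 28): truth gives 8; no alternative beats it.
Others bid (7, 28): truth gives 7; no alternative beats it.
(Checking all 25 profiles: 12 have a profitable deviation, 13 do not.)

12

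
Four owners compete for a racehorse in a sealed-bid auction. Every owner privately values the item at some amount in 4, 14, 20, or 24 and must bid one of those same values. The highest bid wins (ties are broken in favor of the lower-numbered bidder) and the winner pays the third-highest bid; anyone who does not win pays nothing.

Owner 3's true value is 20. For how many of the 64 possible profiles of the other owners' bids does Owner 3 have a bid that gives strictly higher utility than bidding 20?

Others bid (4, 4, 24): truth gives 0; bid 24 gives 16 > 0. Violating.
Others bid (4, 14, 24): truth gives 0; bid 24 gives 6 > 0. Violating.
Others bid (4, 20, 4): truth gives 0; bid 24 gives 16 > 0. Violating.
Others bid (4, 20, 14): truth gives 0; bid 24 gives 6 > 0. Violating.
Others bid (4, 4, 4): truth gives 16; no alternative beats it.
Others bid (4, 4, 14): truth gives 16; no alternative beats it.
(Checking all 64 profiles: 12 have a profitable deviation, 52 do not.)

12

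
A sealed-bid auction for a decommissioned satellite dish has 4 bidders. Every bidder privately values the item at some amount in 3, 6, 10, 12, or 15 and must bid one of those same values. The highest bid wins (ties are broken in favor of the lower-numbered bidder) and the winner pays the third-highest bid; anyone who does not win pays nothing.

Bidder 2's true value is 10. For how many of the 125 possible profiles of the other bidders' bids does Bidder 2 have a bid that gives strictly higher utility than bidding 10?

24

Others bid (3, 3, 12): truth gives 0; bid 12 gives 7 > 0. Violating.
Others bid (3, 3, 15): truth gives 0; bid 15 gives 7 > 0. Violating.
Others bid (3, 6, 12): truth gives 0; bid 12 gives 4 > 0. Violating.
Others bid (3, 6, 15): truth gives 0; bid 15 gives 4 > 0. Violating.
Others bid (3, 3, 3): truth gives 7; no alternative beats it.
Others bid (3, 3, 6): truth gives 7; no alternative beats it.
(Checking all 125 profiles: 24 have a profitable deviation, 101 do not.)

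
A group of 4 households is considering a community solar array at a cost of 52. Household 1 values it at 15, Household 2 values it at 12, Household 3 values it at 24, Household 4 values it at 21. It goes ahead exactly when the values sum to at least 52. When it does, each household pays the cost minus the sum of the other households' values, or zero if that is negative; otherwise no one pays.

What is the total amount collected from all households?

Total value 72 ≥ cost 52, so it is built.
Household 1: others sum to 57; max(0, 52 - 57) = 0.
Household 2: others sum to 60; max(0, 52 - 60) = 0.
Household 3: others sum to 48; max(0, 52 - 48) = 4.
Household 4: others sum to 51; max(0, 52 - 51) = 1.
Total collected = 0 + 0 + 4 + 1 = 5.

5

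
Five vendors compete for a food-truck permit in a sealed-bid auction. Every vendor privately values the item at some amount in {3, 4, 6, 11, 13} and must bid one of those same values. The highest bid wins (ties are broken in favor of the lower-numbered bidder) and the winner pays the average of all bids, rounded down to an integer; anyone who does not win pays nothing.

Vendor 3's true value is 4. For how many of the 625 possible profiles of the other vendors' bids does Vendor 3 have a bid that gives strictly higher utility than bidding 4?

Others bid (3, 4, 3, 3): truth gives 0; bid 6 gives 1 > 0. Violating.
Others bid (4, 3, 3, 3): truth gives 0; bid 6 gives 1 > 0. Violating.
Others bid (3, 3, 3, 3): truth gives 1; no alternative beats it.
Others bid (3, 3, 3, 4): truth gives 1; no alternative beats it.
(Checking all 625 profiles: 2 have a profitable deviation, 623 do not.)

2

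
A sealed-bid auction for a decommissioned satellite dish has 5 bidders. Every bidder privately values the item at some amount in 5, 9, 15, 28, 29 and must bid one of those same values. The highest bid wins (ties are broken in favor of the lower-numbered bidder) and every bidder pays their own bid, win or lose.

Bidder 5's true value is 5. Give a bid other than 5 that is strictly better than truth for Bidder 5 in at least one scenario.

Suppose Bidder 1 bids 5, Bidder 2 bids 5, Bidder 3 bids 5 and Bidder 4 bids 5.
Bid 5: loses but pays 5, utility -5.
Bid 9: wins, pays 9, utility 5 - 9 = -4.
So bidding 9 beats truth here (-4 > -5).

9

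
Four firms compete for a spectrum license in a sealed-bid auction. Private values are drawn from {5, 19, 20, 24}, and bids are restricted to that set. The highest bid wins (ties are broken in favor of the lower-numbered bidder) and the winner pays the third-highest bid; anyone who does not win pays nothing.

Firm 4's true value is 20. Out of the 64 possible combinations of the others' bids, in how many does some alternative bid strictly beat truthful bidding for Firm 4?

12

Others bid (5, 5, 20): truth gives 0; bid 24 gives 15 > 0. Violating.
Others bid (5, 19, 20): truth gives 0; bid 24 gives 1 > 0. Violating.
Others bid (5, 20, 5): truth gives 0; bid 24 gives 15 > 0. Violating.
Others bid (5, 20, 19): truth gives 0; bid 24 gives 1 > 0. Violating.
Others bid (5, 5, 5): truth gives 15; no alternative beats it.
Others bid (5, 5, 19): truth gives 15; no alternative beats it.
(Checking all 64 profiles: 12 have a profitable deviation, 52 do not.)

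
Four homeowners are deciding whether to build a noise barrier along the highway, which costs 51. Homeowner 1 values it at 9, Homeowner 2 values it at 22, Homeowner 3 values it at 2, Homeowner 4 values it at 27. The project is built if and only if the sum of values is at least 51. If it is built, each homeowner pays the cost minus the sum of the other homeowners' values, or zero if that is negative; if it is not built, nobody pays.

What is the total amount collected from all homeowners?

31

Total value 60 ≥ cost 51, so it is built.
Homeowner 1: others sum to 51; max(0, 51 - 51) = 0.
Homeowner 2: others sum to 38; max(0, 51 - 38) = 13.
Homeowner 3: others sum to 58; max(0, 51 - 58) = 0.
Homeowner 4: others sum to 33; max(0, 51 - 33) = 18.
Total collected = 0 + 13 + 0 + 18 = 31.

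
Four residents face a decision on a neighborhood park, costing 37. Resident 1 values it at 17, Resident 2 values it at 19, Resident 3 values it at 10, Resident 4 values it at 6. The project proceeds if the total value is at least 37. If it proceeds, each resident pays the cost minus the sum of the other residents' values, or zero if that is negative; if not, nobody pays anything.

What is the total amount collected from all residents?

6

Total value 52 ≥ cost 37, so it is built.
Resident 1: others sum to 35; max(0, 37 - 35) = 2.
Resident 2: others sum to 33; max(0, 37 - 33) = 4.
Resident 3: others sum to 42; max(0, 37 - 42) = 0.
Resident 4: others sum to 46; max(0, 37 - 46) = 0.
Total collected = 2 + 4 + 0 + 0 = 6.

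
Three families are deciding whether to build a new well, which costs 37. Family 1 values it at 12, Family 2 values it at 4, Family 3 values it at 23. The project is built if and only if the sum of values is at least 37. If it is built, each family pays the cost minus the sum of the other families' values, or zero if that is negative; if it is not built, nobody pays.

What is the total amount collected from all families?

Total value 39 ≥ cost 37, so it is built.
Family 1: others sum to 27; max(0, 37 - 27) = 10.
Family 2: others sum to 35; max(0, 37 - 35) = 2.
Family 3: others sum to 16; max(0, 37 - 16) = 21.
Total collected = 10 + 2 + 21 = 33.

33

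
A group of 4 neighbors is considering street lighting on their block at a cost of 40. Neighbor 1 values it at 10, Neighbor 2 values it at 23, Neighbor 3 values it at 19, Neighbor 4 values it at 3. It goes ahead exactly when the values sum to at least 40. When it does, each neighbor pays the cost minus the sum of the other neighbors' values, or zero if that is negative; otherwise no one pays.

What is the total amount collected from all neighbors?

12

Total value 55 ≥ cost 40, so it is built.
Neighbor 1: others sum to 45; max(0, 40 - 45) = 0.
Neighbor 2: others sum to 32; max(0, 40 - 32) = 8.
Neighbor 3: others sum to 36; max(0, 40 - 36) = 4.
Neighbor 4: others sum to 52; max(0, 40 - 52) = 0.
Total collected = 0 + 8 + 4 + 0 = 12.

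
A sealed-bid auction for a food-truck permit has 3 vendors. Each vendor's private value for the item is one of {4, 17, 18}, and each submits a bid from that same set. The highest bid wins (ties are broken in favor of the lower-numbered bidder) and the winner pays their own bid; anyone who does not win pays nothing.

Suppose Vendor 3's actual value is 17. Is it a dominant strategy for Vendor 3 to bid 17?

Check each profile of the others' bids and compare truth against every alternative bid.
Others bid (4, 4): truth gives 0, best alternative gives 0.
Others bid (4, 17): truth gives 0, best alternative gives 0.
Others bid (4, 18): truth gives 0, best alternative gives 0.
Others bid (17, 4): truth gives 0, best alternative gives 0.
Others bid (17, 17): truth gives 0, best alternative gives 0.
Others bid (17, 18): truth gives 0, best alternative gives 0.
(Remaining 3 profiles checked similarly; truth is weakly best in each.)
In every case the truthful bid is at least as good as any alternative, so it is a dominant strategy.

Yes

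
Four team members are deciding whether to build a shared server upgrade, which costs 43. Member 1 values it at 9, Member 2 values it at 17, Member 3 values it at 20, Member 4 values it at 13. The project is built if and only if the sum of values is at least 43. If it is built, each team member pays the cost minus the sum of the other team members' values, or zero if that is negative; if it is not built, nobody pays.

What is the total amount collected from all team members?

Total value 59 ≥ cost 43, so it is built.
Member 1: others sum to 50; max(0, 43 - 50) = 0.
Member 2: others sum to 42; max(0, 43 - 42) = 1.
Member 3: others sum to 39; max(0, 43 - 39) = 4.
Member 4: others sum to 46; max(0, 43 - 46) = 0.
Total collected = 0 + 1 + 4 + 0 = 5.

5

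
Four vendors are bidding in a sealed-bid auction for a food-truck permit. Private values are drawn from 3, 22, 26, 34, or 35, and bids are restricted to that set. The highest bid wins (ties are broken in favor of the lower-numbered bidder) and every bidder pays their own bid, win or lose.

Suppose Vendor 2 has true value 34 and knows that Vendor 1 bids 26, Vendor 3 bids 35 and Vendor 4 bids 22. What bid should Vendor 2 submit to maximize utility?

Bid 3: loses but pays 3, utility -3.
Bid 22: loses but pays 22, utility -22.
Bid 26: loses but pays 26, utility -26.
Bid 34: loses but pays 34, utility -34.
Bid 35: wins, pays 35, utility 34 - 35 = -1.
The best choice is 35 with utility -1.

35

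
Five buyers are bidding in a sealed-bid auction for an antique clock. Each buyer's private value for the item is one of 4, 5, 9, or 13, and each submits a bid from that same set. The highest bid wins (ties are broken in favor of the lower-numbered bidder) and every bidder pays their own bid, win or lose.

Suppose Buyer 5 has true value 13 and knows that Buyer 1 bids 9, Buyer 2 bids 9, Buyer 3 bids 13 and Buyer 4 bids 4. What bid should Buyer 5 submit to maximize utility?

Bid 4: loses but pays 4, utility -4.
Bid 5: loses but pays 5, utility -5.
Bid 9: loses but pays 9, utility -9.
Bid 13: loses but pays 13, utility -13.
The best choice is 4 with utility -4.

4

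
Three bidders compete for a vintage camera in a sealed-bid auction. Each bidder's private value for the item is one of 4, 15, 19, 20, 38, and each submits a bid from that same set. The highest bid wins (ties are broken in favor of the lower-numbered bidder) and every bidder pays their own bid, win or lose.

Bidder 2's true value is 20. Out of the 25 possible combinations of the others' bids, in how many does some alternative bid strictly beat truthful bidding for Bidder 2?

19

Others bid (4, 4): truth gives 0; bid 15 gives 5 > 0. Violating.
Others bid (4, 15): truth gives 0; bid 15 gives 5 > 0. Violating.
Others bid (4, 19): truth gives 0; bid 19 gives 1 > 0. Violating.
Others bid (4, 38): truth gives -20; bid 4 gives -4 > -20. Violating.
Others bid (4, 20): truth gives 0; no alternative beats it.
Others bid (15, 20): truth gives 0; no alternative beats it.
(Checking all 25 profiles: 19 have a profitable deviation, 6 do not.)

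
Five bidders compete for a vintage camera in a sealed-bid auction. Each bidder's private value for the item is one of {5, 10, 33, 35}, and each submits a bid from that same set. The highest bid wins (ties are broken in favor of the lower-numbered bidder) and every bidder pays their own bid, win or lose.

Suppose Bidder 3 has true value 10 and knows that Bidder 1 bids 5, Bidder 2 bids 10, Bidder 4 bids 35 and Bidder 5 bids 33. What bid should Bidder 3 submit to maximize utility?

Bid 5: loses but pays 5, utility -5.
Bid 10: loses but pays 10, utility -10.
Bid 33: loses but pays 33, utility -33.
Bid 35: wins, pays 35, utility 10 - 35 = -25.
The best choice is 5 with utility -5.

5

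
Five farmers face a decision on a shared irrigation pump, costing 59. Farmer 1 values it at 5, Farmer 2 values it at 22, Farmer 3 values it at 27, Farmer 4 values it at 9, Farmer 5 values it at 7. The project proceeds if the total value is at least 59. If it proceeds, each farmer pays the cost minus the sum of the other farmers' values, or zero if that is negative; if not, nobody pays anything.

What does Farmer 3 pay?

Total value 70 ≥ cost 59, so the project is built.
The other farmers' values sum to 43.
Cost minus that sum is 59 - 43 = 16.

16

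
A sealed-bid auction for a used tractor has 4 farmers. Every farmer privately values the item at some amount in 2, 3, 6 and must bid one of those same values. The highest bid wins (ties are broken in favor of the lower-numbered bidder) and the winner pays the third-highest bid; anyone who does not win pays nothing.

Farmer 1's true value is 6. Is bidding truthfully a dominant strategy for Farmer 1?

Check each profile of the others' bids and compare truth against every alternative bid.
Others bid (2, 2, 6): truth gives 4, best alternative gives 0.
Others bid (2, 6, 2): truth gives 4, best alternative gives 0.
Others bid (6, 2, 2): truth gives 4, best alternative gives 0.
Others bid (2, 3, 6): truth gives 3, best alternative gives 0.
Others bid (2, 6, 3): truth gives 3, best alternative gives 0.
Others bid (3, 2, 6): truth gives 3, best alternative gives 0.
(Remaining 21 profiles checked similarly; truth is weakly best in each.)
In every case the truthful bid is at least as good as any alternative, so it is a dominant strategy.

Yes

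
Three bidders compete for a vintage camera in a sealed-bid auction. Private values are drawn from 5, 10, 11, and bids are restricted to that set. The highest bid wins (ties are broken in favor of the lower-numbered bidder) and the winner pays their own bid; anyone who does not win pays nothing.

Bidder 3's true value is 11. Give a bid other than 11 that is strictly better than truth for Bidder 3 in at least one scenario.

Suppose Bidder 1 bids 5 and Bidder 2 bids 5.
Bid 11: wins, pays 11, utility 11 - 11 = 0.
Bid 10: wins, pays 10, utility 11 - 10 = 1.
So bidding 10 beats truth here (1 > 0).

10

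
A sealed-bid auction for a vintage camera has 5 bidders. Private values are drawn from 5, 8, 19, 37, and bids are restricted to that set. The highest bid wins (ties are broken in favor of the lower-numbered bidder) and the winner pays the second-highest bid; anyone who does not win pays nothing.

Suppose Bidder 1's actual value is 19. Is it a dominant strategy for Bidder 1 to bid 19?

Yes

Check each profile of the others' bids and compare truth against every alternative bid.
Others bid (5, 5, 5, 5): truth gives 14, best alternative gives 14.
Others bid (5, 5, 5, 8): truth gives 11, best alternative gives 11.
Others bid (5, 5, 8, 5): truth gives 11, best alternative gives 11.
Others bid (5, 5, 8, 8): truth gives 11, best alternative gives 11.
Others bid (5, 8, 5, 5): truth gives 11, best alternative gives 11.
Others bid (5, 8, 5, 8): truth gives 11, best alternative gives 11.
(Remaining 250 profiles checked similarly; truth is weakly best in each.)
In every case the truthful bid is at least as good as any alternative, so it is a dominant strategy.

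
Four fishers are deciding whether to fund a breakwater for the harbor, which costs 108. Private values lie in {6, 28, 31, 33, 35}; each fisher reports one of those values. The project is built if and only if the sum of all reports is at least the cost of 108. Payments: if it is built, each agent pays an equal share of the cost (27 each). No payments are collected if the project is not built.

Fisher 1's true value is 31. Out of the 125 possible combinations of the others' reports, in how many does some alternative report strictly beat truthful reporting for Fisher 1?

9

Others report (6, 33, 35): truth gives 0; report 35 gives 4 > 0. Violating.
Others report (6, 35, 33): truth gives 0; report 35 gives 4 > 0. Violating.
Others report (6, 35, 35): truth gives 0; report 33 gives 4 > 0. Violating.
Others report (33, 6, 35): truth gives 0; report 35 gives 4 > 0. Violating.
Others report (6, 6, 6): truth gives 0; no alternative beats it.
Others report (6, 6, 28): truth gives 0; no alternative beats it.
(Checking all 125 profiles: 9 have a profitable deviation, 116 do not.)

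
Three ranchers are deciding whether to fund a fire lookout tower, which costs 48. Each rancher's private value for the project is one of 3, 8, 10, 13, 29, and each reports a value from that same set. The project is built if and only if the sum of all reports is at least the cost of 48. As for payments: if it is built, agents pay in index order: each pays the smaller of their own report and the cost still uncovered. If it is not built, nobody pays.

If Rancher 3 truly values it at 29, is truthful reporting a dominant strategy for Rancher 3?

Yes

Check each profile of the others' reports and compare truth against every alternative report.
Others report (3, 29): truth gives 13, best alternative gives 0.
Others report (29, 3): truth gives 13, best alternative gives 0.
Others report (13, 13): truth gives 7, best alternative gives 0.
Others report (10, 13): truth gives 4, best alternative gives 0.
Others report (13, 10): truth gives 4, best alternative gives 0.
Others report (8, 13): truth gives 2, best alternative gives 0.
(Remaining 19 profiles checked similarly; truth is weakly best in each.)
In every case the truthful report is at least as good as any alternative, so it is a dominant strategy.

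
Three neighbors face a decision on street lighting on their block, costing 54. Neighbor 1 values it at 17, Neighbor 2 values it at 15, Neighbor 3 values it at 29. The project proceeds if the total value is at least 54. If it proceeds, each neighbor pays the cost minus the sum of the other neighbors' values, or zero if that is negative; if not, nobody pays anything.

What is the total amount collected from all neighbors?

40

Total value 61 ≥ cost 54, so it is built.
Neighbor 1: others sum to 44; max(0, 54 - 44) = 10.
Neighbor 2: others sum to 46; max(0, 54 - 46) = 8.
Neighbor 3: others sum to 32; max(0, 54 - 32) = 22.
Total collected = 10 + 8 + 22 = 40.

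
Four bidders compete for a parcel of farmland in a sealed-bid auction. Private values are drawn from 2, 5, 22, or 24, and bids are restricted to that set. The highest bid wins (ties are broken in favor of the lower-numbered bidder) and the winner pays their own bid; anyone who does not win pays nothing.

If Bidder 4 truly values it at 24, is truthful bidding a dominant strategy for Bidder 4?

Consider the case where Bidder 1 bids 2, Bidder 2 bids 2 and Bidder 3 bids 2.
Truthful bid 24: wins, pays 24, utility 24 - 24 = 0.
Bid 5 instead: wins, pays 5, utility 24 - 5 = 19.
Since 19 > 0, bidding 5 is strictly better here, so truthful bidding is not dominant.

No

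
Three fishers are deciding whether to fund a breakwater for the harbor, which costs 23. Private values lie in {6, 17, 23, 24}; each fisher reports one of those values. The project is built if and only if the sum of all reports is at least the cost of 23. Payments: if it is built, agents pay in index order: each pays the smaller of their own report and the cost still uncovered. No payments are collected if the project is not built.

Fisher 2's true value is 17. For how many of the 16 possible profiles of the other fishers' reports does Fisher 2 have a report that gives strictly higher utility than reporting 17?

3

Others report (6, 17): truth gives 0; report 6 gives 11 > 0. Violating.
Others report (6, 23): truth gives 0; report 6 gives 11 > 0. Violating.
Others report (6, 24): truth gives 0; report 6 gives 11 > 0. Violating.
Others report (6, 6): truth gives 0; no alternative beats it.
Others report (17, 6): truth gives 11; no alternative beats it.
(Checking all 16 profiles: 3 have a profitable deviation, 13 do not.)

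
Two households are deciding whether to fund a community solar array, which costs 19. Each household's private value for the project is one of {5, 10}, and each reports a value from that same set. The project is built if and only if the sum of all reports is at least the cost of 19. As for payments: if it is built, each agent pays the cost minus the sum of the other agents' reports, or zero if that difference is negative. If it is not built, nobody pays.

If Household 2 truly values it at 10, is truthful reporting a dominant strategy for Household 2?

Yes

Check each profile of the others' reports and compare truth against every alternative report.
Others report (10): truth gives 1, best alternative gives 0.
Others report (5): truth gives 0, best alternative gives 0.
In every case the truthful report is at least as good as any alternative, so it is a dominant strategy.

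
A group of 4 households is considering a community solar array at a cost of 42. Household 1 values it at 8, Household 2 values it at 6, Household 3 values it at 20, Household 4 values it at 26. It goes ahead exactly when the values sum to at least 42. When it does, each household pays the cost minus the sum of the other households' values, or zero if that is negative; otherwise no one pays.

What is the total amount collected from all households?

Total value 60 ≥ cost 42, so it is built.
Household 1: others sum to 52; max(0, 42 - 52) = 0.
Household 2: others sum to 54; max(0, 42 - 54) = 0.
Household 3: others sum to 40; max(0, 42 - 40) = 2.
Household 4: others sum to 34; max(0, 42 - 34) = 8.
Total collected = 0 + 0 + 2 + 8 = 10.

10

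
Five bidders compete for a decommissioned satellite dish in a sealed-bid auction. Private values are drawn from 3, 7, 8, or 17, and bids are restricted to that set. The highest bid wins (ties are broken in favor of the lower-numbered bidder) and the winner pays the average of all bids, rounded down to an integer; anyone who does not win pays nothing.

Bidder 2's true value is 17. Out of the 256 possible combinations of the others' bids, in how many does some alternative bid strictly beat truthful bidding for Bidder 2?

Others bid (3, 3, 3, 3): truth gives 12; bid 7 gives 14 > 12. Violating.
Others bid (3, 3, 3, 7): truth gives 11; bid 7 gives 13 > 11. Violating.
Others bid (3, 3, 3, 8): truth gives 11; bid 8 gives 12 > 11. Violating.
Others bid (3, 3, 7, 3): truth gives 11; bid 7 gives 13 > 11. Violating.
Others bid (3, 3, 3, 17): truth gives 9; no alternative beats it.
Others bid (3, 3, 7, 17): truth gives 8; no alternative beats it.
(Checking all 256 profiles: 54 have a profitable deviation, 202 do not.)

54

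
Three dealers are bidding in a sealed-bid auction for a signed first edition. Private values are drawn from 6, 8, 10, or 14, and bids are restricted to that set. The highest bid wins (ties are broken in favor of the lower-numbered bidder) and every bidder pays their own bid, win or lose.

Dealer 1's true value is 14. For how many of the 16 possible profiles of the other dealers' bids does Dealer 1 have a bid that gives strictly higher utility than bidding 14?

9

Others bid (6, 6): truth gives 0; bid 6 gives 8 > 0. Violating.
Others bid (6, 8): truth gives 0; bid 8 gives 6 > 0. Violating.
Others bid (6, 10): truth gives 0; bid 10 gives 4 > 0. Violating.
Others bid (8, 6): truth gives 0; bid 8 gives 6 > 0. Violating.
Others bid (6, 14): truth gives 0; no alternative beats it.
Others bid (8, 14): truth gives 0; no alternative beats it.
(Checking all 16 profiles: 9 have a profitable deviation, 7 do not.)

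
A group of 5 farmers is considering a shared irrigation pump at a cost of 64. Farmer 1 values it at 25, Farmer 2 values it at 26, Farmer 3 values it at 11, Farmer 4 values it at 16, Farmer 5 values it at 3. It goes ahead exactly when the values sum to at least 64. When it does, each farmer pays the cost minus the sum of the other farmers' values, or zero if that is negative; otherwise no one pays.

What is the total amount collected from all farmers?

17

Total value 81 ≥ cost 64, so it is built.
Farmer 1: others sum to 56; max(0, 64 - 56) = 8.
Farmer 2: others sum to 55; max(0, 64 - 55) = 9.
Farmer 3: others sum to 70; max(0, 64 - 70) = 0.
Farmer 4: others sum to 65; max(0, 64 - 65) = 0.
Farmer 5: others sum to 78; max(0, 64 - 78) = 0.
Total collected = 8 + 9 + 0 + 0 + 0 = 17.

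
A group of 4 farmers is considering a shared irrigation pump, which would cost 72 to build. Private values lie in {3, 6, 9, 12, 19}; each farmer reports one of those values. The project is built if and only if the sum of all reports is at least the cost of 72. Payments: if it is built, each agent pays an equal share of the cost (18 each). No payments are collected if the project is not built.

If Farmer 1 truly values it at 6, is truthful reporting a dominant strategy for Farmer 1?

Yes

Check each profile of the others' reports and compare truth against every alternative report.
Others report (3, 3, 3): truth gives 0, best alternative gives 0.
Others report (3, 3, 6): truth gives 0, best alternative gives 0.
Others report (3, 3, 9): truth gives 0, best alternative gives 0.
Others report (3, 3, 12): truth gives 0, best alternative gives 0.
Others report (3, 3, 19): truth gives 0, best alternative gives 0.
Others report (3, 6, 3): truth gives 0, best alternative gives 0.
(Remaining 119 profiles checked similarly; truth is weakly best in each.)
In every case the truthful report is at least as good as any alternative, so it is a dominant strategy.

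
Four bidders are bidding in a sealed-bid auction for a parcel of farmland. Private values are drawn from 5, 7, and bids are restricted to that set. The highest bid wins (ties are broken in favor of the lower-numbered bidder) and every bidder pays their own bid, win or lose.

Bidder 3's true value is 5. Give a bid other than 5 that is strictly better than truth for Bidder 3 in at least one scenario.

7

Suppose Bidder 1 bids 5, Bidder 2 bids 5 and Bidder 4 bids 5.
Bid 5: loses but pays 5, utility -5.
Bid 7: wins, pays 7, utility 5 - 7 = -2.
So bidding 7 beats truth here (-2 > -5).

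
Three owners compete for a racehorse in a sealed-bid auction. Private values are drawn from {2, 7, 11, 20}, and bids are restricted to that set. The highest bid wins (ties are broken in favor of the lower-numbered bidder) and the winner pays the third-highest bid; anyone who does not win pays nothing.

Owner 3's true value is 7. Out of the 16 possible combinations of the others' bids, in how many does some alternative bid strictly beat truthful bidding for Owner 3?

Others bid (2, 7): truth gives 0; bid 11 gives 5 > 0. Violating.
Others bid (2, 11): truth gives 0; bid 20 gives 5 > 0. Violating.
Others bid (7, 2): truth gives 0; bid 11 gives 5 > 0. Violating.
Others bid (11, 2): truth gives 0; bid 20 gives 5 > 0. Violating.
Others bid (2, 2): truth gives 5; no alternative beats it.
Others bid (2, 20): truth gives 0; no alternative beats it.
(Checking all 16 profiles: 4 have a profitable deviation, 12 do not.)

4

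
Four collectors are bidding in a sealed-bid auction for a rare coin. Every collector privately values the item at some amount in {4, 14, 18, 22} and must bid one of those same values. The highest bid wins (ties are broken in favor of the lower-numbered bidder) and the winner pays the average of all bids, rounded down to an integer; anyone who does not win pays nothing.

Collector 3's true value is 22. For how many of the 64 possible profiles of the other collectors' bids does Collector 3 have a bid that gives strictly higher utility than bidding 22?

12

Others bid (4, 4, 4): truth gives 14; bid 14 gives 16 > 14. Violating.
Others bid (4, 4, 14): truth gives 11; bid 14 gives 13 > 11. Violating.
Others bid (4, 4, 18): truth gives 10; bid 18 gives 11 > 10. Violating.
Others bid (4, 14, 4): truth gives 11; bid 18 gives 12 > 11. Violating.
Others bid (4, 4, 22): truth gives 9; no alternative beats it.
Others bid (4, 14, 22): truth gives 7; no alternative beats it.
(Checking all 64 profiles: 12 have a profitable deviation, 52 do not.)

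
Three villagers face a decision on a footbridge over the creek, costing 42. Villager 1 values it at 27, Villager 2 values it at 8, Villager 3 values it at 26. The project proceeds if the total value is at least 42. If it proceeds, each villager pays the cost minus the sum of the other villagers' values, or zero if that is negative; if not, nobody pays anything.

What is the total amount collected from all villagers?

15

Total value 61 ≥ cost 42, so it is built.
Villager 1: others sum to 34; max(0, 42 - 34) = 8.
Villager 2: others sum to 53; max(0, 42 - 53) = 0.
Villager 3: others sum to 35; max(0, 42 - 35) = 7.
Total collected = 8 + 0 + 7 = 15.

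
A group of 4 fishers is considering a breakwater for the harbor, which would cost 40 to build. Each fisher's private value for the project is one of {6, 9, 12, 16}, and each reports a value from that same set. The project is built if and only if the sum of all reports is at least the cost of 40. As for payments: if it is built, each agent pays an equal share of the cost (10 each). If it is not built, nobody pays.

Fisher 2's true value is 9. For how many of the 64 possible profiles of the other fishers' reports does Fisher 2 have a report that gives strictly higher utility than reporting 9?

Others report (6, 9, 16): truth gives -1; report 6 gives 0 > -1. Violating.
Others report (6, 16, 9): truth gives -1; report 6 gives 0 > -1. Violating.
Others report (9, 6, 16): truth gives -1; report 6 gives 0 > -1. Violating.
Others report (9, 12, 12): truth gives -1; report 6 gives 0 > -1. Violating.
Others report (6, 6, 6): truth gives 0; no alternative beats it.
Others report (6, 6, 9): truth gives 0; no alternative beats it.
(Checking all 64 profiles: 9 have a profitable deviation, 55 do not.)

9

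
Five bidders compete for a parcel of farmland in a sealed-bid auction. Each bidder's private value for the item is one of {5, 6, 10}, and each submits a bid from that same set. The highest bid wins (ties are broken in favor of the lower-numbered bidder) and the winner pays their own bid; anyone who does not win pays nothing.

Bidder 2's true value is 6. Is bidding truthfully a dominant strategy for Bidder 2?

Check each profile of the others' bids and compare truth against every alternative bid.
Others bid (5, 5, 5, 5): truth gives 0, best alternative gives 0.
Others bid (5, 5, 5, 6): truth gives 0, best alternative gives 0.
Others bid (5, 5, 5, 10): truth gives 0, best alternative gives 0.
Others bid (5, 5, 6, 5): truth gives 0, best alternative gives 0.
Others bid (5, 5, 6, 6): truth gives 0, best alternative gives 0.
Others bid (5, 5, 6, 10): truth gives 0, best alternative gives 0.
(Remaining 75 profiles checked similarly; truth is weakly best in each.)
In every case the truthful bid is at least as good as any alternative, so it is a dominant strategy.

Yes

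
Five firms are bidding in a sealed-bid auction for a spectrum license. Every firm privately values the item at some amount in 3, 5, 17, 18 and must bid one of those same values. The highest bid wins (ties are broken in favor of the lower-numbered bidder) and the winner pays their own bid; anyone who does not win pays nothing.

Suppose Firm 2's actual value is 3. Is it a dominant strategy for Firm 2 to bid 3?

Check each profile of the others' bids and compare truth against every alternative bid.
Others bid (3, 3, 3, 3): truth gives 0, best alternative gives -2.
Others bid (3, 3, 3, 5): truth gives 0, best alternative gives -2.
Others bid (3, 3, 5, 3): truth gives 0, best alternative gives -2.
Others bid (3, 3, 5, 5): truth gives 0, best alternative gives -2.
Others bid (3, 5, 3, 3): truth gives 0, best alternative gives -2.
Others bid (3, 5, 3, 5): truth gives 0, best alternative gives -2.
(Remaining 250 profiles checked similarly; truth is weakly best in each.)
In every case the truthful bid is at least as good as any alternative, so it is a dominant strategy.

Yes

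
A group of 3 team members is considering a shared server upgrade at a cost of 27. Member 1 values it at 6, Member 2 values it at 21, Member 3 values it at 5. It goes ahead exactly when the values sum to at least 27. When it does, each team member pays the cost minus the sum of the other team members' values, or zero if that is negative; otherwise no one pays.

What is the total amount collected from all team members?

17

Total value 32 ≥ cost 27, so it is built.
Member 1: others sum to 26; max(0, 27 - 26) = 1.
Member 2: others sum to 11; max(0, 27 - 11) = 16.
Member 3: others sum to 27; max(0, 27 - 27) = 0.
Total collected = 1 + 16 + 0 = 17.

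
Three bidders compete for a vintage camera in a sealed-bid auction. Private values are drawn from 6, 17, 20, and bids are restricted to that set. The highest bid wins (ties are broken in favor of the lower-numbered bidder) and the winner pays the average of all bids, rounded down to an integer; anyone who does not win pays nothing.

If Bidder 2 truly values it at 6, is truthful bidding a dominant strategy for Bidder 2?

Check each profile of the others' bids and compare truth against every alternative bid.
Others bid (6, 17): truth gives 0, best alternative gives -7.
Others bid (6, 6): truth gives 0, best alternative gives -3.
Others bid (6, 20): truth gives 0, best alternative gives 0.
Others bid (17, 6): truth gives 0, best alternative gives 0.
Others bid (17, 17): truth gives 0, best alternative gives 0.
Others bid (17, 20): truth gives 0, best alternative gives 0.
(Remaining 3 profiles checked similarly; truth is weakly best in each.)
In every case the truthful bid is at least as good as any alternative, so it is a dominant strategy.

Yes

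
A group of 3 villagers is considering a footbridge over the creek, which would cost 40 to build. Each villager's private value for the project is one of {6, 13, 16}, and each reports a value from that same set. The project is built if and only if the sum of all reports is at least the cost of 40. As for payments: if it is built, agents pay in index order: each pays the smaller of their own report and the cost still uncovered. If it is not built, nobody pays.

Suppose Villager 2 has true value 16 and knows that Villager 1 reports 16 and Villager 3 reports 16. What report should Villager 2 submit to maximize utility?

13

Report 6: project not built, utility 0.
Report 13: project built, pays 13, utility 16 - 13 = 3.
Report 16: project built, pays 16, utility 16 - 16 = 0.
The best choice is 13 with utility 3.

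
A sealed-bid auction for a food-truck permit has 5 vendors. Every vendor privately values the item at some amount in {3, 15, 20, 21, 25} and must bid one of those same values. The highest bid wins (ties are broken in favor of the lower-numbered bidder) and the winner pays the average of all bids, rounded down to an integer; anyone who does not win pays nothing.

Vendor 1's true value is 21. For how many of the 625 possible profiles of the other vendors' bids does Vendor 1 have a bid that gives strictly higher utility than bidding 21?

Others bid (3, 3, 3, 3): truth gives 15; bid 3 gives 18 > 15. Violating.
Others bid (3, 3, 3, 15): truth gives 12; bid 15 gives 14 > 12. Violating.
Others bid (3, 3, 3, 20): truth gives 11; bid 20 gives 12 > 11. Violating.
Others bid (3, 3, 3, 25): truth gives 0; bid 25 gives 10 > 0. Violating.
Others bid (3, 3, 3, 21): truth gives 11; no alternative beats it.
Others bid (3, 3, 15, 20): truth gives 9; no alternative beats it.
(Checking all 625 profiles: 242 have a profitable deviation, 383 do not.)

242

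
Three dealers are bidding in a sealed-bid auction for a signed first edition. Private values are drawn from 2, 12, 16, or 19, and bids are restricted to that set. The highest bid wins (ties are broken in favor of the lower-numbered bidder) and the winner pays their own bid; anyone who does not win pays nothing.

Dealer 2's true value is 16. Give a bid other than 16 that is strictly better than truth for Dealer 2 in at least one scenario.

Suppose Dealer 1 bids 2 and Dealer 3 bids 2.
Bid 16: wins, pays 16, utility 16 - 16 = 0.
Bid 12: wins, pays 12, utility 16 - 12 = 4.
So bidding 12 beats truth here (4 > 0).

12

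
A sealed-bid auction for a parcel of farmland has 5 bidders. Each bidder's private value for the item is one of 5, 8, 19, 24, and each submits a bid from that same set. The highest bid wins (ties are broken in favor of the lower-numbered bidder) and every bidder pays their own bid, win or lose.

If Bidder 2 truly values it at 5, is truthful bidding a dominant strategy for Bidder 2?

No

Consider the case where Bidder 1 bids 5, Bidder 3 bids 5, Bidder 4 bids 5 and Bidder 5 bids 5.
Truthful bid 5: loses but pays 5, utility -5.
Bid 8 instead: wins, pays 8, utility 5 - 8 = -3.
Since -3 > -5, bidding 8 is strictly better here, so truthful bidding is not dominant.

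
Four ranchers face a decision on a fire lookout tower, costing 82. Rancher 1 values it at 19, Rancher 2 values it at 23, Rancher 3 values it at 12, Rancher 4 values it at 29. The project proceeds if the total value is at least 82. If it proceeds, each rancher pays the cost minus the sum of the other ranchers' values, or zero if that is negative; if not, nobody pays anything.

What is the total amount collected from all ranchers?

79

Total value 83 ≥ cost 82, so it is built.
Rancher 1: others sum to 64; max(0, 82 - 64) = 18.
Rancher 2: others sum to 60; max(0, 82 - 60) = 22.
Rancher 3: others sum to 71; max(0, 82 - 71) = 11.
Rancher 4: others sum to 54; max(0, 82 - 54) = 28.
Total collected = 18 + 22 + 11 + 28 = 79.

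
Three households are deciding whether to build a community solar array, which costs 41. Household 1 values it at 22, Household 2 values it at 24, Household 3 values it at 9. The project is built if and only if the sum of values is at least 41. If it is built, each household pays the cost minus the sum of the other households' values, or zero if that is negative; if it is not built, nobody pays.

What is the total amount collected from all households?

18

Total value 55 ≥ cost 41, so it is built.
Household 1: others sum to 33; max(0, 41 - 33) = 8.
Household 2: others sum to 31; max(0, 41 - 31) = 10.
Household 3: others sum to 46; max(0, 41 - 46) = 0.
Total collected = 8 + 10 + 0 = 18.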